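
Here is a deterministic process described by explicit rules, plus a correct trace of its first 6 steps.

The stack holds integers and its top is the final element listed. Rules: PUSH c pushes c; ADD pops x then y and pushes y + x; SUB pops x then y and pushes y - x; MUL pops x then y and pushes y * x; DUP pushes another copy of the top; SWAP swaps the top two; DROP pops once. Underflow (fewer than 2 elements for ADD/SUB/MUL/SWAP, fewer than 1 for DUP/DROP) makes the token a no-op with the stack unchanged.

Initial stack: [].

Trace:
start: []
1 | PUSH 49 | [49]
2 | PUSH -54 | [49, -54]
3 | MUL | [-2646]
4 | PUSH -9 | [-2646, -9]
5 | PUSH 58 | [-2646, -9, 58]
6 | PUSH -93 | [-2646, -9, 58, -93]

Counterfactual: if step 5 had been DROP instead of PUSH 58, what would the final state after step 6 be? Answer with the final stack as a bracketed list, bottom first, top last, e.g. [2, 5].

[-2646, -93]

(re-executing from step 5 with the substitution; state before step 5: [-2646, -9])
5 | DROP | [-2646]
6 | PUSH -93 | [-2646, -93]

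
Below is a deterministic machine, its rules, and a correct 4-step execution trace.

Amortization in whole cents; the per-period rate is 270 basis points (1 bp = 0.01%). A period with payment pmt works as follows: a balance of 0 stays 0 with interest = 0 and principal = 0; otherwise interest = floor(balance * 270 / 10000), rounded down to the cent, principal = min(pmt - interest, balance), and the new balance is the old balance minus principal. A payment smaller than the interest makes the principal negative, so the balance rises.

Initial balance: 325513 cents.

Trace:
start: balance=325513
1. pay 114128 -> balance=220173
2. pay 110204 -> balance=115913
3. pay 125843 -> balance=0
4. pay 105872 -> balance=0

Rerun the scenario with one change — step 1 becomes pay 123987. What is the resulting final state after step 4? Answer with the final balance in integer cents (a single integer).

0

(re-executing from step 1 with the substitution; state before step 1: balance=325513)
1. pay 123987 -> balance=210314
2. pay 110204 -> balance=105788
3. pay 125843 -> balance=0
4. pay 105872 -> balance=0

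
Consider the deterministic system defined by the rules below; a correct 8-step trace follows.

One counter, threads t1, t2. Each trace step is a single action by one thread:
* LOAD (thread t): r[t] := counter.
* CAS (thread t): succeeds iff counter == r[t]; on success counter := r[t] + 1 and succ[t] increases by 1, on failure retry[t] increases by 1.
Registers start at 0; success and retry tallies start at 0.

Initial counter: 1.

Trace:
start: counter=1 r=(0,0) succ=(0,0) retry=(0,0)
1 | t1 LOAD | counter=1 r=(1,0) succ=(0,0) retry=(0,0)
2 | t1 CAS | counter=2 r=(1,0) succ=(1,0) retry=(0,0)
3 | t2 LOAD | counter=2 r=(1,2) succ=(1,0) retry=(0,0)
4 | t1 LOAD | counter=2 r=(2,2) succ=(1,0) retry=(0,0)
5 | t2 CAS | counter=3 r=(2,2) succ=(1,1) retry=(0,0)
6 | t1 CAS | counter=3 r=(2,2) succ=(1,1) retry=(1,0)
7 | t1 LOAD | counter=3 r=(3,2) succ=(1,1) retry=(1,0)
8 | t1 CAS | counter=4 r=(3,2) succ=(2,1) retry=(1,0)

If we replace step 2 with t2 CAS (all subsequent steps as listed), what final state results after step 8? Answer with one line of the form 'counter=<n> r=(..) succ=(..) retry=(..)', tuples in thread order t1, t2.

counter=3 r=(2,1) succ=(1,1) retry=(1,1)

(re-executing from step 2 with the substitution; state before step 2: counter=1 r=(1,0) succ=(0,0) retry=(0,0))
2 | t2 CAS | counter=1 r=(1,0) succ=(0,0) retry=(0,1)
3 | t2 LOAD | counter=1 r=(1,1) succ=(0,0) retry=(0,1)
4 | t1 LOAD | counter=1 r=(1,1) succ=(0,0) retry=(0,1)
5 | t2 CAS | counter=2 r=(1,1) succ=(0,1) retry=(0,1)
6 | t1 CAS | counter=2 r=(1,1) succ=(0,1) retry=(1,1)
7 | t1 LOAD | counter=2 r=(2,1) succ=(0,1) retry=(1,1)
8 | t1 CAS | counter=3 r=(2,1) succ=(1,1) retry=(1,1)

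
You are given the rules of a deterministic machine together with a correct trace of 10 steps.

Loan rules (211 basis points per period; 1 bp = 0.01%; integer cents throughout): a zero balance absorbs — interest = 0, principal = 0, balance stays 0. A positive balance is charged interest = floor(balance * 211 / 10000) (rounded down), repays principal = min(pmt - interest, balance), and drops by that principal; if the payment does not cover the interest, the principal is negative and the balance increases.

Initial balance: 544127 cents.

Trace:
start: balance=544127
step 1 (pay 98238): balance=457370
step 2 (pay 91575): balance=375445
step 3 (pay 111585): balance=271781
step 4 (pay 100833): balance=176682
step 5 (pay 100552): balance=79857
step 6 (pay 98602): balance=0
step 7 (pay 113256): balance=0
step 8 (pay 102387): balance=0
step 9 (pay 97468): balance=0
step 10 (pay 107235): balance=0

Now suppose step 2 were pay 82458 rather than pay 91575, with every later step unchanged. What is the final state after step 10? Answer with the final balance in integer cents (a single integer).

(re-executing from step 2 with the substitution; state before step 2: balance=457370)
step 2 (pay 82458): balance=384562
step 3 (pay 111585): balance=281091
step 4 (pay 100833): balance=186189
step 5 (pay 100552): balance=89565
step 6 (pay 98602): balance=0
step 7 (pay 113256): balance=0
step 8 (pay 102387): balance=0
step 9 (pay 97468): balance=0
step 10 (pay 107235): balance=0

0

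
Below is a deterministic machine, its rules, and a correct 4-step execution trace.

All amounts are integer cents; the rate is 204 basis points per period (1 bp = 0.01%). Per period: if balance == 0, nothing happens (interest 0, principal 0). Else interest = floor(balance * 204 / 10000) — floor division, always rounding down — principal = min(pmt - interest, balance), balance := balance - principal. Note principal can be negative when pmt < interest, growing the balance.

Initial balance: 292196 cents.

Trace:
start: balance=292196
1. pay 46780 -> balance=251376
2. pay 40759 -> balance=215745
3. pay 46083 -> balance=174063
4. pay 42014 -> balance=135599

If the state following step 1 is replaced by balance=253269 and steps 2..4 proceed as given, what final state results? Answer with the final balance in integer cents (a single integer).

137610

state after step 1 := balance=253269
2. pay 40759 -> balance=217676
3. pay 46083 -> balance=176033
4. pay 42014 -> balance=137610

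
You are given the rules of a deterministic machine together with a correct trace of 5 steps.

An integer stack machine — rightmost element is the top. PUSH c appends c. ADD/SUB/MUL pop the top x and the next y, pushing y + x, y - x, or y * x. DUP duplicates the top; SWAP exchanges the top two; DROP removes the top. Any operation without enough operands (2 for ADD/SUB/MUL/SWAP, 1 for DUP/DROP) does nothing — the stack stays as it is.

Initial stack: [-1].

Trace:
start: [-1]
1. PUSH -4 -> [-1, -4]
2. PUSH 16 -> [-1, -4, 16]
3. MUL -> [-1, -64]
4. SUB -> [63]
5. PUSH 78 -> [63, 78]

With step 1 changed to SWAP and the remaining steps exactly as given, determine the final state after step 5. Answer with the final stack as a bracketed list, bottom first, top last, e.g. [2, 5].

[-16, 78]

(re-executing from step 1 with the substitution; state before step 1: [-1])
1. SWAP -> [-1]
2. PUSH 16 -> [-1, 16]
3. MUL -> [-16]
4. SUB -> [-16]
5. PUSH 78 -> [-16, 78]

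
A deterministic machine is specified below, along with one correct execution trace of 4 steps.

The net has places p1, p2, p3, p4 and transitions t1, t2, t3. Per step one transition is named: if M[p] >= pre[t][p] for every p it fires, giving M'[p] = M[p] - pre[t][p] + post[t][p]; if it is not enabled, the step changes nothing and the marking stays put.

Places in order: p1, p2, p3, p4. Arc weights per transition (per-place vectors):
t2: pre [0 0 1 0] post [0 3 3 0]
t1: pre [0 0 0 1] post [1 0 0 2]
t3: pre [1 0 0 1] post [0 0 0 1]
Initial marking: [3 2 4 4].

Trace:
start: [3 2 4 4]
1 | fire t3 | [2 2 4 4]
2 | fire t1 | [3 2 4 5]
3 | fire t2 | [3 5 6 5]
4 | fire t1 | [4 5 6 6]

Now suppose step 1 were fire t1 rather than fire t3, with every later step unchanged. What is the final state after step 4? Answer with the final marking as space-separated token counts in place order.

6 5 6 7

(re-executing from step 1 with the substitution; state before step 1: [3 2 4 4])
1 | fire t1 | [4 2 4 5]
2 | fire t1 | [5 2 4 6]
3 | fire t2 | [5 5 6 6]
4 | fire t1 | [6 5 6 7]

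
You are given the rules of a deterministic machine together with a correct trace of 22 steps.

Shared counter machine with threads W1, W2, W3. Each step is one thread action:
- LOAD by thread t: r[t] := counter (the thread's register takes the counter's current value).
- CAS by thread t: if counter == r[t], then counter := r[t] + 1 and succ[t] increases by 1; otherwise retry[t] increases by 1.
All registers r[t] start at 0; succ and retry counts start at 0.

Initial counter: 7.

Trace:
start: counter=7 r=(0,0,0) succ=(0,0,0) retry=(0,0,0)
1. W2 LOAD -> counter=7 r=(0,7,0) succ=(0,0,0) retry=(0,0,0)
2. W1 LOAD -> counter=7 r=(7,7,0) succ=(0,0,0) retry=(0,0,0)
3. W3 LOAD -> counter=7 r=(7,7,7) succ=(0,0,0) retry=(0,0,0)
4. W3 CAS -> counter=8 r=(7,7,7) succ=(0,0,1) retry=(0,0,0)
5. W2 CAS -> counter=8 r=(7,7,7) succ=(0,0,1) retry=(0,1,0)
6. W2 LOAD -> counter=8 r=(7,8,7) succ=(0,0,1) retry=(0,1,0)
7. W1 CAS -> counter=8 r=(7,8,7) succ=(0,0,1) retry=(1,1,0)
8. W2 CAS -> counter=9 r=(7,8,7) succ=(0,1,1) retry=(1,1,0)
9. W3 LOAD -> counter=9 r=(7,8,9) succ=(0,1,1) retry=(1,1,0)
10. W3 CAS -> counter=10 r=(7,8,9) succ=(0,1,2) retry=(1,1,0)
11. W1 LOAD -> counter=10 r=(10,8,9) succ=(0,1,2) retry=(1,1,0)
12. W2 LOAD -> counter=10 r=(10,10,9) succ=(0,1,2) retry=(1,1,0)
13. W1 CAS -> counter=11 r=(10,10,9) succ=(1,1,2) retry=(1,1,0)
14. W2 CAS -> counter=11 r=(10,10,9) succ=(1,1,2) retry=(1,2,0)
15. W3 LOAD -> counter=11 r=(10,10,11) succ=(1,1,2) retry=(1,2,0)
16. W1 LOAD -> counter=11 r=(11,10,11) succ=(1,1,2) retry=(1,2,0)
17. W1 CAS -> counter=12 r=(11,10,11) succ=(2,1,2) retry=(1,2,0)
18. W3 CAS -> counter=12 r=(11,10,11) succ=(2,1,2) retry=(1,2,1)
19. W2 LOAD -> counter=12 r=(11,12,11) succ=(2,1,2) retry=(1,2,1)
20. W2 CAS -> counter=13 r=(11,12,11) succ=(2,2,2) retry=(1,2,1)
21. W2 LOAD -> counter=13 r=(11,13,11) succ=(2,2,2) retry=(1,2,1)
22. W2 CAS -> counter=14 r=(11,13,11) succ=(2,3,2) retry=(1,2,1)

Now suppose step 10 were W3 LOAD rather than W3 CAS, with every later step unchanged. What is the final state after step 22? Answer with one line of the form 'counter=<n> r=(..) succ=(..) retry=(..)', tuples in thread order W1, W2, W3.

counter=13 r=(10,12,10) succ=(2,3,1) retry=(1,2,1)

(re-executing from step 10 with the substitution; state before step 10: counter=9 r=(7,8,9) succ=(0,1,1) retry=(1,1,0))
10. W3 LOAD -> counter=9 r=(7,8,9) succ=(0,1,1) retry=(1,1,0)
11. W1 LOAD -> counter=9 r=(9,8,9) succ=(0,1,1) retry=(1,1,0)
12. W2 LOAD -> counter=9 r=(9,9,9) succ=(0,1,1) retry=(1,1,0)
13. W1 CAS -> counter=10 r=(9,9,9) succ=(1,1,1) retry=(1,1,0)
14. W2 CAS -> counter=10 r=(9,9,9) succ=(1,1,1) retry=(1,2,0)
15. W3 LOAD -> counter=10 r=(9,9,10) succ=(1,1,1) retry=(1,2,0)
16. W1 LOAD -> counter=10 r=(10,9,10) succ=(1,1,1) retry=(1,2,0)
17. W1 CAS -> counter=11 r=(10,9,10) succ=(2,1,1) retry=(1,2,0)
18. W3 CAS -> counter=11 r=(10,9,10) succ=(2,1,1) retry=(1,2,1)
19. W2 LOAD -> counter=11 r=(10,11,10) succ=(2,1,1) retry=(1,2,1)
20. W2 CAS -> counter=12 r=(10,11,10) succ=(2,2,1) retry=(1,2,1)
21. W2 LOAD -> counter=12 r=(10,12,10) succ=(2,2,1) retry=(1,2,1)
22. W2 CAS -> counter=13 r=(10,12,10) succ=(2,3,1) retry=(1,2,1)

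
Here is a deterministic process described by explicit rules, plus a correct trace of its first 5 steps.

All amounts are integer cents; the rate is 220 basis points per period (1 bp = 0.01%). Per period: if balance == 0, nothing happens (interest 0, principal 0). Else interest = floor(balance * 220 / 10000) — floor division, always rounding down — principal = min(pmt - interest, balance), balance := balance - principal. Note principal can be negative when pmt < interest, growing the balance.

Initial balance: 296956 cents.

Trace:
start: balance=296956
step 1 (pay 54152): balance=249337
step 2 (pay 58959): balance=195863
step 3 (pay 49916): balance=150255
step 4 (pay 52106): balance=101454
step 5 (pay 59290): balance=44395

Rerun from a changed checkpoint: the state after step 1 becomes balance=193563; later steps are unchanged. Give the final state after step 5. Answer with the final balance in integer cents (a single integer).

state after step 1 := balance=193563
step 2 (pay 58959): balance=138862
step 3 (pay 49916): balance=92000
step 4 (pay 52106): balance=41918
step 5 (pay 59290): balance=0

0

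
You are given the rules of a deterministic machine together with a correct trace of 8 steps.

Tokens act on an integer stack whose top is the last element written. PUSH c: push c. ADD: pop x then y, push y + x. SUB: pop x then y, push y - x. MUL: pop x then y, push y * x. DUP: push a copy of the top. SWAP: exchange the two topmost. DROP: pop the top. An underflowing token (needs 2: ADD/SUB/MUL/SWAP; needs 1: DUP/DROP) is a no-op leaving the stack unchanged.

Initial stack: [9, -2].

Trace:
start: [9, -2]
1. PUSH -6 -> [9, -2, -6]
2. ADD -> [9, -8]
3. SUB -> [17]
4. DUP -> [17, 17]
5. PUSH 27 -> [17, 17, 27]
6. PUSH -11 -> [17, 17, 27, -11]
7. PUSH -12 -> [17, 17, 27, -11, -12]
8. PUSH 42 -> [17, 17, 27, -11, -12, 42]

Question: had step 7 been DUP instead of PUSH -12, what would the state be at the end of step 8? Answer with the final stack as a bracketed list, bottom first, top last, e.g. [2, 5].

(re-executing from step 7 with the substitution; state before step 7: [17, 17, 27, -11])
7. DUP -> [17, 17, 27, -11, -11]
8. PUSH 42 -> [17, 17, 27, -11, -11, 42]

[17, 17, 27, -11, -11, 42]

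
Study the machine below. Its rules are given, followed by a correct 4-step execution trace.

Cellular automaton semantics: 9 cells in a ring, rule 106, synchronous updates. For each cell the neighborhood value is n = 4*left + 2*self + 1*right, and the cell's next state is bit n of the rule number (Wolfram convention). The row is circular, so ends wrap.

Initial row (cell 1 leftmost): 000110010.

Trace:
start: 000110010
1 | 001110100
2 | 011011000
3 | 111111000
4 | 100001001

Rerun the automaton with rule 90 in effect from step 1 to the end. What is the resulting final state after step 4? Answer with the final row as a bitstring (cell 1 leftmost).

(re-executing steps 1..4 under rule 90; state before step 1: 000110010)
1 | 001111101
2 | 111000100
3 | 101101011
4 | 101100010

101100010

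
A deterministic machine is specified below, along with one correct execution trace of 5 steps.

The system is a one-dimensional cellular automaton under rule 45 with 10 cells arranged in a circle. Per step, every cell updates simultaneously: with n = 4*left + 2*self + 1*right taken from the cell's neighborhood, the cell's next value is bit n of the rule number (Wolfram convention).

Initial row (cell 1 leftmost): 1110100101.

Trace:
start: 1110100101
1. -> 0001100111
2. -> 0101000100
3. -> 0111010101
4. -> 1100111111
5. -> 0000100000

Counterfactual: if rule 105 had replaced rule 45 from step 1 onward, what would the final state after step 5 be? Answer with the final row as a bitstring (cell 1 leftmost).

0000111100

(re-executing steps 1..5 under rule 105; state before step 1: 1110100101)
1. -> 0011000011
2. -> 0011011011
3. -> 0011111111
4. -> 0010000001
5. -> 0000111100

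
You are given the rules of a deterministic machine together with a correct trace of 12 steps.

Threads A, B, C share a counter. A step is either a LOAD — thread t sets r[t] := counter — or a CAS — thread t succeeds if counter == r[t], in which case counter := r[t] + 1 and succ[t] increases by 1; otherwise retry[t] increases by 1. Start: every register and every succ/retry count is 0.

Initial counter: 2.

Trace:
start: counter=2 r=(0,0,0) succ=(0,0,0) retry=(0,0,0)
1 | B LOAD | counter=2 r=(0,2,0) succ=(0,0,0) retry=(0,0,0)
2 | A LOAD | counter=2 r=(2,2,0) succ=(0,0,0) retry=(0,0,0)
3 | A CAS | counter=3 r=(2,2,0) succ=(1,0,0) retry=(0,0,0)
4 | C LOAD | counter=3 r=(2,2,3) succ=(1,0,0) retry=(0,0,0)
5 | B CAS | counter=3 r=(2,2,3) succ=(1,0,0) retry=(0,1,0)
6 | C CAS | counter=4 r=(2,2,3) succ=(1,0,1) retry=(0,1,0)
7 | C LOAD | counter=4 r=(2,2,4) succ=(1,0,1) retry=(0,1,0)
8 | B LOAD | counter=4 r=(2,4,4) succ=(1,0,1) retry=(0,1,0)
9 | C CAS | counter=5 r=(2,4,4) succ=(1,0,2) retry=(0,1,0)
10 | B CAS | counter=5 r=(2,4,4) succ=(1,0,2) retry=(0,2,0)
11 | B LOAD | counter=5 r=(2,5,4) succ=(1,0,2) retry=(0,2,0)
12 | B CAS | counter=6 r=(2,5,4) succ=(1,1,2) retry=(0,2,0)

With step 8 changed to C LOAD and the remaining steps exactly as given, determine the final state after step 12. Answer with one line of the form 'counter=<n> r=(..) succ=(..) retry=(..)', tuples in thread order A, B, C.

(re-executing from step 8 with the substitution; state before step 8: counter=4 r=(2,2,4) succ=(1,0,1) retry=(0,1,0))
8 | C LOAD | counter=4 r=(2,2,4) succ=(1,0,1) retry=(0,1,0)
9 | C CAS | counter=5 r=(2,2,4) succ=(1,0,2) retry=(0,1,0)
10 | B CAS | counter=5 r=(2,2,4) succ=(1,0,2) retry=(0,2,0)
11 | B LOAD | counter=5 r=(2,5,4) succ=(1,0,2) retry=(0,2,0)
12 | B CAS | counter=6 r=(2,5,4) succ=(1,1,2) retry=(0,2,0)

counter=6 r=(2,5,4) succ=(1,1,2) retry=(0,2,0)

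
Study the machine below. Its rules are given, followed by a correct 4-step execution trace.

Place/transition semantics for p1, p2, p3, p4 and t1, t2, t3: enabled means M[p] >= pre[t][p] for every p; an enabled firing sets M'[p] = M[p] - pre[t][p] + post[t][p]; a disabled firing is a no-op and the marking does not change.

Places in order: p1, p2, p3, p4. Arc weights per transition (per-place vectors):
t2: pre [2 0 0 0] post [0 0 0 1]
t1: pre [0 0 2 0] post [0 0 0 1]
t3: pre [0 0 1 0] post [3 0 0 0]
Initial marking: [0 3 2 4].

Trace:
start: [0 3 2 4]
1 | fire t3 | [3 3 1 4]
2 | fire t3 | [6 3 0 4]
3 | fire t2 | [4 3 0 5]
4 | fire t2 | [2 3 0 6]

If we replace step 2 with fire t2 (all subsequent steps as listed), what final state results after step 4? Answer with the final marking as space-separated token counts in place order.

(re-executing from step 2 with the substitution; state before step 2: [3 3 1 4])
2 | fire t2 | [1 3 1 5]
3 | fire t2 | [1 3 1 5]
4 | fire t2 | [1 3 1 5]

1 3 1 5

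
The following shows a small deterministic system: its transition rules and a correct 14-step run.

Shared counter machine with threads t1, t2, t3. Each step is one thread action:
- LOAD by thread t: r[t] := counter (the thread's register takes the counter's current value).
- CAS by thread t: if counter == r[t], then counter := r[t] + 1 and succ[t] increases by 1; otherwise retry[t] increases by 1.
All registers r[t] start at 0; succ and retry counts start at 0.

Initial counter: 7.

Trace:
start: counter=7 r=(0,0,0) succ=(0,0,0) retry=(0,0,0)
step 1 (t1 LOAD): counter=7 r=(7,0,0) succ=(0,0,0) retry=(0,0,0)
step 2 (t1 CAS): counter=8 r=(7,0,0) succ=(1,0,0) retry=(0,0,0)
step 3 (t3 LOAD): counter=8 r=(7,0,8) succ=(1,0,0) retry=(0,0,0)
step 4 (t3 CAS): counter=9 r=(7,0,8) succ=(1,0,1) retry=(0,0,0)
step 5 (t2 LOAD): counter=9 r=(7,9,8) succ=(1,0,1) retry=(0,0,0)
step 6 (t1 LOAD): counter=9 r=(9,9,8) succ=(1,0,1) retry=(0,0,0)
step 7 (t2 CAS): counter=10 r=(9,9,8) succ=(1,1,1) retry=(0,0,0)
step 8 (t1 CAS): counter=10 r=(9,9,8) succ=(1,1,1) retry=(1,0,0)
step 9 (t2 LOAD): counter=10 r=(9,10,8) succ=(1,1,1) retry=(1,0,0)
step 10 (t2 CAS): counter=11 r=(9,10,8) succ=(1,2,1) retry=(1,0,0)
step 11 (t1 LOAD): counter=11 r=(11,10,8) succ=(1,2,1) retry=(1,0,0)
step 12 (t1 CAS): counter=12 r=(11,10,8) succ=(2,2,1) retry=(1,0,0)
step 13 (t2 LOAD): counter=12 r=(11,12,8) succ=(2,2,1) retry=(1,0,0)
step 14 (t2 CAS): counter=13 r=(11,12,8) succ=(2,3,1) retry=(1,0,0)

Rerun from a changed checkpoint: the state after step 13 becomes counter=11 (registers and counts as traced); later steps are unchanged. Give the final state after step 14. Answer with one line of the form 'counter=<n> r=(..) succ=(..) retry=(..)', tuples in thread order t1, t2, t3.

state after step 13 := counter=11 r=(11,12,8) succ=(2,2,1) retry=(1,0,0)
step 14 (t2 CAS): counter=11 r=(11,12,8) succ=(2,2,1) retry=(1,1,0)

counter=11 r=(11,12,8) succ=(2,2,1) retry=(1,1,0)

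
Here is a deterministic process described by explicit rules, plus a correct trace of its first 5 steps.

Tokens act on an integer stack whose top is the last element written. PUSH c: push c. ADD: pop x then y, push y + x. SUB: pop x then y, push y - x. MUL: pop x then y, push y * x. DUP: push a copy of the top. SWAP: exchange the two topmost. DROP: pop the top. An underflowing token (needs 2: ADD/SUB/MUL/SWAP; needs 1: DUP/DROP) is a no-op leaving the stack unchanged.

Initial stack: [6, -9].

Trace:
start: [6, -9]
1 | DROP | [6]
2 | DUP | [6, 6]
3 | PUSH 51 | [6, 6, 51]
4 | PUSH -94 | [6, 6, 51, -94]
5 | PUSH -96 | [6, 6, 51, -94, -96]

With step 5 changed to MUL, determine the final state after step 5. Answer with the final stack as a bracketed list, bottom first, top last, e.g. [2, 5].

[6, 6, -4794]

(re-executing from step 5 with the substitution; state before step 5: [6, 6, 51, -94])
5 | MUL | [6, 6, -4794]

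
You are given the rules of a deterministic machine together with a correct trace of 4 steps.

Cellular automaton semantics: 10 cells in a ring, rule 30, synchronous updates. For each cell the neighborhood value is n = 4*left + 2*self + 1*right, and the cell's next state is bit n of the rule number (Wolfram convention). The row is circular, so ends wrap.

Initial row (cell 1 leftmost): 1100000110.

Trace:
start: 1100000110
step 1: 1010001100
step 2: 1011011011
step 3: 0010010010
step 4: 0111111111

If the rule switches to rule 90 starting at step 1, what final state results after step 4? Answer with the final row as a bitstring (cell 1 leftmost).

0111011100

(re-executing steps 1..4 under rule 90; state before step 1: 1100000110)
step 1: 1110001110
step 2: 1011011010
step 3: 0011011000
step 4: 0111011100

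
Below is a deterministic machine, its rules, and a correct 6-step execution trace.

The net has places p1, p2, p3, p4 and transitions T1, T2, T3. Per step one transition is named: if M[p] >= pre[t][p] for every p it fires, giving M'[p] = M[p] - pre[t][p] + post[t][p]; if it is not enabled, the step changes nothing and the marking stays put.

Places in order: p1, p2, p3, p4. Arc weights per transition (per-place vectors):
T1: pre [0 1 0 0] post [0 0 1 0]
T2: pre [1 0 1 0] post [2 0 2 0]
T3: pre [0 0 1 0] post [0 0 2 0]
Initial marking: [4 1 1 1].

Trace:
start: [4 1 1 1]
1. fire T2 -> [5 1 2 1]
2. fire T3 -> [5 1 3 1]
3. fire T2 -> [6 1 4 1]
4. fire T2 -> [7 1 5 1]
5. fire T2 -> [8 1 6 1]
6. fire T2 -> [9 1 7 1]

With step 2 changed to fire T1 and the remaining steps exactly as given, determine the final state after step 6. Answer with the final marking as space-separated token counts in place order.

(re-executing from step 2 with the substitution; state before step 2: [5 1 2 1])
2. fire T1 -> [5 0 3 1]
3. fire T2 -> [6 0 4 1]
4. fire T2 -> [7 0 5 1]
5. fire T2 -> [8 0 6 1]
6. fire T2 -> [9 0 7 1]

9 0 7 1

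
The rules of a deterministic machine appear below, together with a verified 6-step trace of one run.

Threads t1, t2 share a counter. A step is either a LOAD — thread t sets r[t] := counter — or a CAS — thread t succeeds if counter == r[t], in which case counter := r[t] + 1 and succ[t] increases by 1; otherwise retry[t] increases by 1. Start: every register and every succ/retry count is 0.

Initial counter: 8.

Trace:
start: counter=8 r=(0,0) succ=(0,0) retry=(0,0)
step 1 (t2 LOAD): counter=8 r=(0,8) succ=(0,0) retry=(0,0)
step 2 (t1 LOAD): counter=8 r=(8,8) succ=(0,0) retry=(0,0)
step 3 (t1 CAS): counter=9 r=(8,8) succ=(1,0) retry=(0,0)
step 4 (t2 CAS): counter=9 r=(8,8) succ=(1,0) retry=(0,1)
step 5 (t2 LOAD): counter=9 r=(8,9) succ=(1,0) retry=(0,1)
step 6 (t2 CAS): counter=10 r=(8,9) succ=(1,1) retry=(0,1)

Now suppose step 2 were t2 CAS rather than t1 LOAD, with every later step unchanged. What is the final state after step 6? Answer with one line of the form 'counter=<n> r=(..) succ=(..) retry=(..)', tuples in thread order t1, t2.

(re-executing from step 2 with the substitution; state before step 2: counter=8 r=(0,8) succ=(0,0) retry=(0,0))
step 2 (t2 CAS): counter=9 r=(0,8) succ=(0,1) retry=(0,0)
step 3 (t1 CAS): counter=9 r=(0,8) succ=(0,1) retry=(1,0)
step 4 (t2 CAS): counter=9 r=(0,8) succ=(0,1) retry=(1,1)
step 5 (t2 LOAD): counter=9 r=(0,9) succ=(0,1) retry=(1,1)
step 6 (t2 CAS): counter=10 r=(0,9) succ=(0,2) retry=(1,1)

counter=10 r=(0,9) succ=(0,2) retry=(1,1)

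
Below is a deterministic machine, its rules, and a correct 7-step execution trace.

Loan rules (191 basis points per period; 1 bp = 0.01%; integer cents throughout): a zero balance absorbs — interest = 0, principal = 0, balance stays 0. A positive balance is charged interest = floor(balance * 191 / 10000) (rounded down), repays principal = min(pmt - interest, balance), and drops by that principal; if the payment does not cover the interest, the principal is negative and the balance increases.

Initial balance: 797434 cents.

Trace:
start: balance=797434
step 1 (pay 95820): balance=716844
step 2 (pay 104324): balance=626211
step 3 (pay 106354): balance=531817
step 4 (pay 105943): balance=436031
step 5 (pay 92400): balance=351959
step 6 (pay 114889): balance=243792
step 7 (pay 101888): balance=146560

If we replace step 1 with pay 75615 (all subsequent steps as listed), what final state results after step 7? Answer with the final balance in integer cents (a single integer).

169193

(re-executing from step 1 with the substitution; state before step 1: balance=797434)
step 1 (pay 75615): balance=737049
step 2 (pay 104324): balance=646802
step 3 (pay 106354): balance=552801
step 4 (pay 105943): balance=457416
step 5 (pay 92400): balance=373752
step 6 (pay 114889): balance=266001
step 7 (pay 101888): balance=169193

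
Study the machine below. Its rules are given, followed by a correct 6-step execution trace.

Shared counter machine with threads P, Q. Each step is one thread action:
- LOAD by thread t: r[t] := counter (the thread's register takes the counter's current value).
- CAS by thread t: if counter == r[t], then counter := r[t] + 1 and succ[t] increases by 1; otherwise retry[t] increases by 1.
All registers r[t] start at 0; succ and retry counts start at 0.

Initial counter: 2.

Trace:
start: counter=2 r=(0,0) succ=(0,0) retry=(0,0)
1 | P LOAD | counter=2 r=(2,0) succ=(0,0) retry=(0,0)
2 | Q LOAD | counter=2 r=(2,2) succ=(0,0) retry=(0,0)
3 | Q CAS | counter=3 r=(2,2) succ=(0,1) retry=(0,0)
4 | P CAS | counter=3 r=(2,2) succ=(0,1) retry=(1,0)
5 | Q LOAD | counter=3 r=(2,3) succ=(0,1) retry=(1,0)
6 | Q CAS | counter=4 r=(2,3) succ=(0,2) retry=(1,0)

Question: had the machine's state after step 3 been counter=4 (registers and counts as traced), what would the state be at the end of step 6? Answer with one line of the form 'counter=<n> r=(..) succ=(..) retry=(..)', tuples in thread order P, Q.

counter=5 r=(2,4) succ=(0,2) retry=(1,0)

state after step 3 := counter=4 r=(2,2) succ=(0,1) retry=(0,0)
4 | P CAS | counter=4 r=(2,2) succ=(0,1) retry=(1,0)
5 | Q LOAD | counter=4 r=(2,4) succ=(0,1) retry=(1,0)
6 | Q CAS | counter=5 r=(2,4) succ=(0,2) retry=(1,0)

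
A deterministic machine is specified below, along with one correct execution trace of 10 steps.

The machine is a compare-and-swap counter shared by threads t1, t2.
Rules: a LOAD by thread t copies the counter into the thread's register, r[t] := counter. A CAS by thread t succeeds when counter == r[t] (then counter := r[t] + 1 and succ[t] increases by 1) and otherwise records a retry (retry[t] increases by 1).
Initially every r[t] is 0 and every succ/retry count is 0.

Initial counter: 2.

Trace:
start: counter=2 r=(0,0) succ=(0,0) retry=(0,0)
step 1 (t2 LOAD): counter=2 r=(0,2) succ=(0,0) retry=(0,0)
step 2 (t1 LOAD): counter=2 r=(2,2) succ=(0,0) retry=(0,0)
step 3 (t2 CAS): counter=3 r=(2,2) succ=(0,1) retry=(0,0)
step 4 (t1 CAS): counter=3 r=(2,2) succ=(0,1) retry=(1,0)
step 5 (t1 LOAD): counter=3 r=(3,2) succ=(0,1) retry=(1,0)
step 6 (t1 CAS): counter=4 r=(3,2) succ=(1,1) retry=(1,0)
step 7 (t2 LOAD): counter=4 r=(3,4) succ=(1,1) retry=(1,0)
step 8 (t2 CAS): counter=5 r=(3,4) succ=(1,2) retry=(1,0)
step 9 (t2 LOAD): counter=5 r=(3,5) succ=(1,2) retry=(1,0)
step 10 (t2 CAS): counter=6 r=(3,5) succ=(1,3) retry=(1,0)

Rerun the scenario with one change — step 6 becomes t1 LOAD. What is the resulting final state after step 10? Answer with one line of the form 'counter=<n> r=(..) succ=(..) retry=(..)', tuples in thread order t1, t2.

counter=5 r=(3,4) succ=(0,3) retry=(1,0)

(re-executing from step 6 with the substitution; state before step 6: counter=3 r=(3,2) succ=(0,1) retry=(1,0))
step 6 (t1 LOAD): counter=3 r=(3,2) succ=(0,1) retry=(1,0)
step 7 (t2 LOAD): counter=3 r=(3,3) succ=(0,1) retry=(1,0)
step 8 (t2 CAS): counter=4 r=(3,3) succ=(0,2) retry=(1,0)
step 9 (t2 LOAD): counter=4 r=(3,4) succ=(0,2) retry=(1,0)
step 10 (t2 CAS): counter=5 r=(3,4) succ=(0,3) retry=(1,0)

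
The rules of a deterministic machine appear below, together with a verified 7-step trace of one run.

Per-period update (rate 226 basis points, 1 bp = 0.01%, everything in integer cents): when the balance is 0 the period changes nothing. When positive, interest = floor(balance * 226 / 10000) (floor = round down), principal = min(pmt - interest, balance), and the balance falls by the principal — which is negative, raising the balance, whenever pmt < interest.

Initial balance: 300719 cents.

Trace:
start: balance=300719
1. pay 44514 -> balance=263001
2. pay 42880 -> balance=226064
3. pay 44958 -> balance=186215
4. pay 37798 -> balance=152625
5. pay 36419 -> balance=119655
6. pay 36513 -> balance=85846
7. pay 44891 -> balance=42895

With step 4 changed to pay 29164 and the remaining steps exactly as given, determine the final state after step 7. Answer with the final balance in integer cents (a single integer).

(re-executing from step 4 with the substitution; state before step 4: balance=186215)
4. pay 29164 -> balance=161259
5. pay 36419 -> balance=128484
6. pay 36513 -> balance=94874
7. pay 44891 -> balance=52127

52127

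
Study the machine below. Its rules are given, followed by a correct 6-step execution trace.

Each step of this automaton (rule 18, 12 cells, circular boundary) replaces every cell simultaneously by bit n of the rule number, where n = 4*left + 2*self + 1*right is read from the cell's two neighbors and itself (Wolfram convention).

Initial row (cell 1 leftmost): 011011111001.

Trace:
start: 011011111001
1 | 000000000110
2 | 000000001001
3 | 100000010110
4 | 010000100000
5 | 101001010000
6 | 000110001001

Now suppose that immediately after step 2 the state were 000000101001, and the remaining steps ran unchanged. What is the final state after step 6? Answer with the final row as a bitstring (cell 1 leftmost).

000010001011

state after step 2 := 000000101001
3 | 100001000110
4 | 010010101000
5 | 101100000100
6 | 000010001011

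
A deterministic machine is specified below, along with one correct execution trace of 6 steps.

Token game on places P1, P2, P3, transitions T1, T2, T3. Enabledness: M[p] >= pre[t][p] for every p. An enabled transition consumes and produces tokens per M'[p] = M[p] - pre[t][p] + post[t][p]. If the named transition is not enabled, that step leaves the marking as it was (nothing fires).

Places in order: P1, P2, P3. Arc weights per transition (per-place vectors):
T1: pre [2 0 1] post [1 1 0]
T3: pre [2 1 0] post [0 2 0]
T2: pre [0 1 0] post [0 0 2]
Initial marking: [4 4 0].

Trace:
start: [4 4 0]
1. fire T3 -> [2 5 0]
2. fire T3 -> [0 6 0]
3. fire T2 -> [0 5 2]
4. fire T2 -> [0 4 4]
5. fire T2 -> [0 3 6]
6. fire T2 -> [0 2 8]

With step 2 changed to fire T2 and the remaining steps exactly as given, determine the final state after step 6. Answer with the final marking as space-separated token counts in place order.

2 0 10

(re-executing from step 2 with the substitution; state before step 2: [2 5 0])
2. fire T2 -> [2 4 2]
3. fire T2 -> [2 3 4]
4. fire T2 -> [2 2 6]
5. fire T2 -> [2 1 8]
6. fire T2 -> [2 0 10]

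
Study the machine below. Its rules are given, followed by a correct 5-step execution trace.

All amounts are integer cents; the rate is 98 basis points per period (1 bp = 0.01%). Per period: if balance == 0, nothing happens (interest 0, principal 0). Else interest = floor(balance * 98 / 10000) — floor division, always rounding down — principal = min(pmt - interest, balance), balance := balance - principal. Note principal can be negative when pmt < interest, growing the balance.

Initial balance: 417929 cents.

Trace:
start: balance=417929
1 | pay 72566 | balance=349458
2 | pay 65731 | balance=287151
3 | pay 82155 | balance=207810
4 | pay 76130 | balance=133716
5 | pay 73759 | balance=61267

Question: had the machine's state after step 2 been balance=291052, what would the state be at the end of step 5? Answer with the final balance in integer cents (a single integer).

65284

state after step 2 := balance=291052
3 | pay 82155 | balance=211749
4 | pay 76130 | balance=137694
5 | pay 73759 | balance=65284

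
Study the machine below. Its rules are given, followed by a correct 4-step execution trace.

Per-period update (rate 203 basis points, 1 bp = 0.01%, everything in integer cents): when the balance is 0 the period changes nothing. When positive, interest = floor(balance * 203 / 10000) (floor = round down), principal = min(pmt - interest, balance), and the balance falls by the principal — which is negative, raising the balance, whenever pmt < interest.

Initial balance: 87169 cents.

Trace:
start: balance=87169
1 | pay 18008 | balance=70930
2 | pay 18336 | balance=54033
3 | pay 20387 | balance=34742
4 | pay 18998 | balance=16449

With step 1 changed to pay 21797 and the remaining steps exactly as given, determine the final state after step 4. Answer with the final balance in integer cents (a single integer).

12425

(re-executing from step 1 with the substitution; state before step 1: balance=87169)
1 | pay 21797 | balance=67141
2 | pay 18336 | balance=50167
3 | pay 20387 | balance=30798
4 | pay 18998 | balance=12425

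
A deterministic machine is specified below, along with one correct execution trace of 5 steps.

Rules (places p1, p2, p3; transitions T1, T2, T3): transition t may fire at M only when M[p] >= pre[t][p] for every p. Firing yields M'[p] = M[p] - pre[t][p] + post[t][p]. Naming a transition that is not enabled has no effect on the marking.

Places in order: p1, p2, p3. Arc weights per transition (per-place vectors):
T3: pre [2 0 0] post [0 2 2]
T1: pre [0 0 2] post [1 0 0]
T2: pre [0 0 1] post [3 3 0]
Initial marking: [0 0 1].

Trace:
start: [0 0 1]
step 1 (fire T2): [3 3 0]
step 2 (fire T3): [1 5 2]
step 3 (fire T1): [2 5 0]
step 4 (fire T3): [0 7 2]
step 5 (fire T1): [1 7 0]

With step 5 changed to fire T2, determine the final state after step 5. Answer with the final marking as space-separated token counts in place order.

(re-executing from step 5 with the substitution; state before step 5: [0 7 2])
step 5 (fire T2): [3 10 1]

3 10 1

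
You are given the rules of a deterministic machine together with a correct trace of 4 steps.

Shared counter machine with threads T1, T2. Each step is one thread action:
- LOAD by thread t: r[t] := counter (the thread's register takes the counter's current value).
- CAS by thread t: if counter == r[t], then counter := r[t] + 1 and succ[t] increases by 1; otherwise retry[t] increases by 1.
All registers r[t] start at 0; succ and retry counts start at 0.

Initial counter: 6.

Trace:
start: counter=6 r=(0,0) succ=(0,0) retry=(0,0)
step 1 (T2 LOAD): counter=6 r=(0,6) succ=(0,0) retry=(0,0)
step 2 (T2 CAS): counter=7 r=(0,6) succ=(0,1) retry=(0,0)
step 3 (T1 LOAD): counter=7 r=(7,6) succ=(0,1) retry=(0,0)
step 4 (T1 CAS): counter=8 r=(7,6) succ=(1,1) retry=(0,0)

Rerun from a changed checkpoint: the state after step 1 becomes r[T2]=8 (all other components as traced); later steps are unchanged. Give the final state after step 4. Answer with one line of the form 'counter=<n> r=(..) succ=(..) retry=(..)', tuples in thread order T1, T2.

state after step 1 := counter=6 r=(0,8) succ=(0,0) retry=(0,0)
step 2 (T2 CAS): counter=6 r=(0,8) succ=(0,0) retry=(0,1)
step 3 (T1 LOAD): counter=6 r=(6,8) succ=(0,0) retry=(0,1)
step 4 (T1 CAS): counter=7 r=(6,8) succ=(1,0) retry=(0,1)

counter=7 r=(6,8) succ=(1,0) retry=(0,1)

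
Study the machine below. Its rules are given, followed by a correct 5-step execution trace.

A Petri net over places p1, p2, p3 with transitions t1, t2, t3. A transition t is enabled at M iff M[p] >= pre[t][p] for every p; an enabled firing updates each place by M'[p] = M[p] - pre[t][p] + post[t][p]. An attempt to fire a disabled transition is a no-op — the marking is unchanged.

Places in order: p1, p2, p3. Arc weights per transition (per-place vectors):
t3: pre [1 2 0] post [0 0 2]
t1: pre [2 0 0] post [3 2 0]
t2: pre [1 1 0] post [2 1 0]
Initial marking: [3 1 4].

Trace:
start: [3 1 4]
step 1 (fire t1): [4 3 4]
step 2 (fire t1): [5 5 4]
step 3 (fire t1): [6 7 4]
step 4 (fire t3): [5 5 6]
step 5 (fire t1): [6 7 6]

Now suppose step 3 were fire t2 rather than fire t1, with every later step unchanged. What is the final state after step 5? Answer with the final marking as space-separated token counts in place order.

(re-executing from step 3 with the substitution; state before step 3: [5 5 4])
step 3 (fire t2): [6 5 4]
step 4 (fire t3): [5 3 6]
step 5 (fire t1): [6 5 6]

6 5 6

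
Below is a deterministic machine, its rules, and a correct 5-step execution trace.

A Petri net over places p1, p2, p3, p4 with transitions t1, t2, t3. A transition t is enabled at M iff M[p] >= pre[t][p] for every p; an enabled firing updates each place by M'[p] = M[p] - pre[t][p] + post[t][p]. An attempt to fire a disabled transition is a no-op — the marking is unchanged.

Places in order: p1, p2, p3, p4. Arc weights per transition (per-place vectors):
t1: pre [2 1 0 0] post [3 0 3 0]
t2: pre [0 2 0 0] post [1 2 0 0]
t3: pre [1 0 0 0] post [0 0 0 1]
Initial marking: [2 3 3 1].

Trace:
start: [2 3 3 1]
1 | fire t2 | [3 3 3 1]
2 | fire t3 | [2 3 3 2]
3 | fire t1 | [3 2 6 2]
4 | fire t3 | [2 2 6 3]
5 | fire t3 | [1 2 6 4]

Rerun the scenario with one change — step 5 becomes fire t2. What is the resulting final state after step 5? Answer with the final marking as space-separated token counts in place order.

(re-executing from step 5 with the substitution; state before step 5: [2 2 6 3])
5 | fire t2 | [3 2 6 3]

3 2 6 3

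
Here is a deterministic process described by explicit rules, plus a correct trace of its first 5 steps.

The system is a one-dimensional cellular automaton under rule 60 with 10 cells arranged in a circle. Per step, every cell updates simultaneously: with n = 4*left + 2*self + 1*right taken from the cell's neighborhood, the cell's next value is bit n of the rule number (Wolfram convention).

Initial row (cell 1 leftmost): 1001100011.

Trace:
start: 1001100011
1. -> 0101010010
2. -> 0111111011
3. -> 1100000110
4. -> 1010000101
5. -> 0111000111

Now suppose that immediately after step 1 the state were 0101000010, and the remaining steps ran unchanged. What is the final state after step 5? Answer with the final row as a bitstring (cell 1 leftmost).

state after step 1 := 0101000010
2. -> 0111100011
3. -> 1100010010
4. -> 1010011011
5. -> 0111010110

0111010110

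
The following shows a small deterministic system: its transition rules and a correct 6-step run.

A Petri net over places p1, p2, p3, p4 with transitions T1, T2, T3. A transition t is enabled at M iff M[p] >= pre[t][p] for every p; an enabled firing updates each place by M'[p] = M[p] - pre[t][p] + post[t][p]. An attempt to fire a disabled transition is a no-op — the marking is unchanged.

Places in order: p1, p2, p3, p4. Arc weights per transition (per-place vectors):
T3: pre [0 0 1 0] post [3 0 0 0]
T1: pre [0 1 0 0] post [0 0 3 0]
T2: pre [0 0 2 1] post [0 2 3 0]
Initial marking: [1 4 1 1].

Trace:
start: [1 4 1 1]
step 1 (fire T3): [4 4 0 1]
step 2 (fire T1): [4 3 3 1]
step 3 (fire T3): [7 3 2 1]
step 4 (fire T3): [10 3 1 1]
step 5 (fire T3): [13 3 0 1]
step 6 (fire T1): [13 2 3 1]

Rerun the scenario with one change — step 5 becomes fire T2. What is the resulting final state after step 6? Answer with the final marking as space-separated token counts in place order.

(re-executing from step 5 with the substitution; state before step 5: [10 3 1 1])
step 5 (fire T2): [10 3 1 1]
step 6 (fire T1): [10 2 4 1]

10 2 4 1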